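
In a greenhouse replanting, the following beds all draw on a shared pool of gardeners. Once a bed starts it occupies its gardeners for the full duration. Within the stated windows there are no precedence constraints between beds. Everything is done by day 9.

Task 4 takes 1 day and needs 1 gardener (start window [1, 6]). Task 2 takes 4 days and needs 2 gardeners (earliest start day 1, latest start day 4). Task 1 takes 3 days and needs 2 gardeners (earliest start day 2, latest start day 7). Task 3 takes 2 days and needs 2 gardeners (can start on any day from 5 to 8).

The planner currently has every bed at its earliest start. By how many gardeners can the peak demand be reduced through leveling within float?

1

Early-start peak: d1:3  d2:4  d3:4  d4:4  d5:2  d6:2  d7:0  d8:0  d9:0 ⇒ 4.
Leveled (Task 4@1, Task 2@1, Task 1@5, Task 3@8): d1:3  d2:2  d3:2  d4:2  d5:2  d6:2  d7:2  d8:2  d9:2 ⇒ 3.
Reduction 4 − 3 = 1.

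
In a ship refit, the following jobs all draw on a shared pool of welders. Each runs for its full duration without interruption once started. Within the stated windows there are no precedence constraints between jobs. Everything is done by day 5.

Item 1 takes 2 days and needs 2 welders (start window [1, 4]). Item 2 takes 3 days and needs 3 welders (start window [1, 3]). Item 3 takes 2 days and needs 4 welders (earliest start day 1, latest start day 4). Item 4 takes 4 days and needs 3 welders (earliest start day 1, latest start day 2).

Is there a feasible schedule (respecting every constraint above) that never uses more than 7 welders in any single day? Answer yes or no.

The minimum achievable peak is 8; 7 < 8, so no feasible schedule stays within the cap.

no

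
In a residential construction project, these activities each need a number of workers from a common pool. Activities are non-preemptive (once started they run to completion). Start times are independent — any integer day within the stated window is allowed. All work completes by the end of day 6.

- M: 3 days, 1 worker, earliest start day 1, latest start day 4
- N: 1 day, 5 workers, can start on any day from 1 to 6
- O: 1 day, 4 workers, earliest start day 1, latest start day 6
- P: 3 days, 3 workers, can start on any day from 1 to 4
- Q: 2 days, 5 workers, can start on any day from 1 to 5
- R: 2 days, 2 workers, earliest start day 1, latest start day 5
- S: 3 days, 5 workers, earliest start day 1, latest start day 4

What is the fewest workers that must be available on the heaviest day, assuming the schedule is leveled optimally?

9

Early-start (M@1, N@1, O@1, P@1, Q@1, R@1, S@1) gives peak 25: d1:25  d2:16  d3:9  d4:0  d5:0  d6:0.
Shift O→4, Q→2, R→5, S→4.
Schedule M@1, N@1, O@4, P@1, Q@2, R@5, S@4: d1:9  d2:9  d3:9  d4:9  d5:7  d6:7 — peak 9.
Total worker-days = 50 over 6 days ⇒ peak ≥ ⌈50/6⌉ = 9, so 9 is optimal.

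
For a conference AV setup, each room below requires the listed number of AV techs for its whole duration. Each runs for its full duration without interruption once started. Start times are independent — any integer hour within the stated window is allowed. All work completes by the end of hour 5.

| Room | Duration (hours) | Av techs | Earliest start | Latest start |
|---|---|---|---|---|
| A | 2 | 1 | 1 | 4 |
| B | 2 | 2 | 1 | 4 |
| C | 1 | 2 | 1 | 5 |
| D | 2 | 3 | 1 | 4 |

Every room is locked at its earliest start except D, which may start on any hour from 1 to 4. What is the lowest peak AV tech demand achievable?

5

D@1: h1:8  h2:6  h3:0  h4:0  h5:0 → peak 8
D@2: h1:5  h2:6  h3:3  h4:0  h5:0 → peak 6
D@3: h1:5  h2:3  h3:3  h4:3  h5:0 → peak 5
D@4: h1:5  h2:3  h3:0  h4:3  h5:3 → peak 5
Best is D@3, peak 5.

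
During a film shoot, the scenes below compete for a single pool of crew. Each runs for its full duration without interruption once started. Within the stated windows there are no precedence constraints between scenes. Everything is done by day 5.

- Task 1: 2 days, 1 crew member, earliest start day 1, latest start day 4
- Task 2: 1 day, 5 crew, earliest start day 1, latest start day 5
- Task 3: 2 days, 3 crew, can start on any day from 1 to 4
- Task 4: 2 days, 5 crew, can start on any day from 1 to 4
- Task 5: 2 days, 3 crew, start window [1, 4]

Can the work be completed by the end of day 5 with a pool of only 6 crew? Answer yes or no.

Schedule Task 1@1, Task 2@1, Task 3@4, Task 4@2, Task 5@4: d1:6  d2:6  d3:5  d4:6  d5:6 — peak 6 ≤ 6.

yes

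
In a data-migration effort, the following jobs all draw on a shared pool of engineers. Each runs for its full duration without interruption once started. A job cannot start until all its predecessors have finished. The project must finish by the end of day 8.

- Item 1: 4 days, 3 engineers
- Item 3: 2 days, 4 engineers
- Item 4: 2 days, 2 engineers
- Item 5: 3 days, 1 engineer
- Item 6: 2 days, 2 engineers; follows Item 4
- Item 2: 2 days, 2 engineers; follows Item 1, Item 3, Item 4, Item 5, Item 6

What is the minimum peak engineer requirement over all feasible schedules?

Early-start (Item 1@1, Item 3@1, Item 4@1, Item 5@1, Item 6@3, Item 2@5) gives peak 10: d1:10  d2:10  d3:6  d4:5  d5:2  d6:2  d7:0  d8:0.
Shift Item 3→5, Item 2→7.
Schedule Item 1@1, Item 3@5, Item 4@1, Item 5@1, Item 6@3, Item 2@7: d1:6  d2:6  d3:6  d4:5  d5:4  d6:4  d7:2  d8:2 — peak 6.

6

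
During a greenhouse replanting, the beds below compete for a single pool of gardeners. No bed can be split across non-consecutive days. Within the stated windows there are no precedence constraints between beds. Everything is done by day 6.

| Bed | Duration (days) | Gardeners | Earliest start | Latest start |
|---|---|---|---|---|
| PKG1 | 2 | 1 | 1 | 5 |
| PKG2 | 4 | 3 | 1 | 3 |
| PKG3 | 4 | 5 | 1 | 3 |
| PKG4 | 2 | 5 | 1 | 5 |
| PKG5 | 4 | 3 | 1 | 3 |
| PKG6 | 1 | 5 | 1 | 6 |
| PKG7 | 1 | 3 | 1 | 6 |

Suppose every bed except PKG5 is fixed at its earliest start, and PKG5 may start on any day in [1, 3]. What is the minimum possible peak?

PKG5@1: d1:25  d2:17  d3:11  d4:11  d5:0  d6:0 → peak 25
PKG5@2: d1:22  d2:17  d3:11  d4:11  d5:3  d6:0 → peak 22
PKG5@3: d1:22  d2:14  d3:11  d4:11  d5:3  d6:3 → peak 22
Best is PKG5@2, peak 22.

22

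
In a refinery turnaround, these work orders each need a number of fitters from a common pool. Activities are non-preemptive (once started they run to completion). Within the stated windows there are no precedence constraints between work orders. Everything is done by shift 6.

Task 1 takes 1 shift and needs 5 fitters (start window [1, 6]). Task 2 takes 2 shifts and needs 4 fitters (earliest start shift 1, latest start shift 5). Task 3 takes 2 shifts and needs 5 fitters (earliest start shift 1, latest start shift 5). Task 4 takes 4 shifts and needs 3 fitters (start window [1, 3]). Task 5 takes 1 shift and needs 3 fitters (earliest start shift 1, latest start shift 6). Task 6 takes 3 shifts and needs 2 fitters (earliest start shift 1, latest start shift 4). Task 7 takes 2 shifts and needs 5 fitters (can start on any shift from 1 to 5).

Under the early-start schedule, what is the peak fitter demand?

Early-start schedule: Task 1@1, Task 2@1, Task 3@1, Task 4@1, Task 5@1, Task 6@1, Task 7@1.
Load per shift: shift 1: 27, shift 2: 19, shift 3: 5, shift 4: 3, shift 5: 0, shift 6: 0.
Peak is 27.

27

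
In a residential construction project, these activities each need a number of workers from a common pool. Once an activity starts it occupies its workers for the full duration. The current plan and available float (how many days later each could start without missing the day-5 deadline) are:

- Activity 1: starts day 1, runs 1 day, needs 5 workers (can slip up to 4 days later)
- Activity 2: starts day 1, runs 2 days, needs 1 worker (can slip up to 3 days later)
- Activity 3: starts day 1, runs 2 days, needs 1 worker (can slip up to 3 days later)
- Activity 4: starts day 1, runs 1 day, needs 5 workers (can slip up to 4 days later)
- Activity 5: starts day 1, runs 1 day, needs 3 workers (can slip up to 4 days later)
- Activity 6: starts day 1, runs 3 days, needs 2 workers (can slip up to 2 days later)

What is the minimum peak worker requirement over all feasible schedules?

5

Early-start (Activity 1@1, Activity 2@1, Activity 3@1, Activity 4@1, Activity 5@1, Activity 6@1) gives peak 17: d1:17  d2:4  d3:2  d4:0  d5:0.
Shift Activity 2→2, Activity 3→2, Activity 4→5, Activity 5→4, Activity 6→2.
Schedule Activity 1@1, Activity 2@2, Activity 3@2, Activity 4@5, Activity 5@4, Activity 6@2: d1:5  d2:4  d3:4  d4:5  d5:5 — peak 5.
Total worker-days = 23 over 5 days ⇒ peak ≥ ⌈23/5⌉ = 5, so 5 is optimal.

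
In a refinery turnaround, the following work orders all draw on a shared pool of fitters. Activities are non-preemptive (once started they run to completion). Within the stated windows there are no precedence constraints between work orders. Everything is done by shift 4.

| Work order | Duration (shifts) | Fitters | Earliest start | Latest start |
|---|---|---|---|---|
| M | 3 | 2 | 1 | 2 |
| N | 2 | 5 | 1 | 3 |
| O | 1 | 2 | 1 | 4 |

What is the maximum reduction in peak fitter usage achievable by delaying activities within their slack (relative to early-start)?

2

Early-start peak: s1:9  s2:7  s3:2  s4:0 ⇒ 9.
Leveled (M@1, N@1, O@3): s1:7  s2:7  s3:4  s4:0 ⇒ 7.
Reduction 9 − 7 = 2.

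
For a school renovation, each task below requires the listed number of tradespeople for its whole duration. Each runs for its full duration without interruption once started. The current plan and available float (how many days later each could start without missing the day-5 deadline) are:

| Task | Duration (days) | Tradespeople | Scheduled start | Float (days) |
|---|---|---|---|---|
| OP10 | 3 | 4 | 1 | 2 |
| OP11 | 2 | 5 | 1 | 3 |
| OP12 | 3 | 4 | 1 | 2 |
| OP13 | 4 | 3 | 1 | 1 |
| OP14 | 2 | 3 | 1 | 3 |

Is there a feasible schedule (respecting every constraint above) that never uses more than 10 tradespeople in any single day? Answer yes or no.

Total tradesperson-days = 52; over 5 days the average is 52/5 > 10, so some day must exceed 10.

no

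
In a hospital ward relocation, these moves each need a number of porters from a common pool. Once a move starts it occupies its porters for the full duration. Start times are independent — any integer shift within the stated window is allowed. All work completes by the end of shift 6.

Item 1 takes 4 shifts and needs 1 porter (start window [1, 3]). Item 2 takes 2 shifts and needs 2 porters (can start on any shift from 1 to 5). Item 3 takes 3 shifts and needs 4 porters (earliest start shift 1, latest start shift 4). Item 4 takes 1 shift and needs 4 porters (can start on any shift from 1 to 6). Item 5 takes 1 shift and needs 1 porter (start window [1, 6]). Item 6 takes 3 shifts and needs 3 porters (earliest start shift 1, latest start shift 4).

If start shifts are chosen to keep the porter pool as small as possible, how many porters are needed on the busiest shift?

Early-start (Item 1@1, Item 2@1, Item 3@1, Item 4@1, Item 5@1, Item 6@1) gives peak 15: s1:15  s2:10  s3:8  s4:1  s5:0  s6:0.
Shift Item 4→5, Item 5→3, Item 6→4.
Schedule Item 1@1, Item 2@1, Item 3@1, Item 4@5, Item 5@3, Item 6@4: s1:7  s2:7  s3:6  s4:4  s5:7  s6:3 — peak 7.

7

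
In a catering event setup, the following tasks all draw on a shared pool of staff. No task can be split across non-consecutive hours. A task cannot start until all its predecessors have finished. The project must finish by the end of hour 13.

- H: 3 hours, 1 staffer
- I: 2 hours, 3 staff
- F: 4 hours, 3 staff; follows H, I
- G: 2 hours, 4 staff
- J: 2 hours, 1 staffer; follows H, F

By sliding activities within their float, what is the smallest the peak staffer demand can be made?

Early-start (H@1, I@1, F@4, G@1, J@8) gives peak 8: h1:8  h2:8  h3:1  h4:3  h5:3  h6:3  h7:3  h8:1  h9:1  h10:0  h11:0  h12:0  h13:0.
Shift G→8, J→10.
Schedule H@1, I@1, F@4, G@8, J@10: h1:4  h2:4  h3:1  h4:3  h5:3  h6:3  h7:3  h8:4  h9:4  h10:1  h11:1  h12:0  h13:0 — peak 4.

4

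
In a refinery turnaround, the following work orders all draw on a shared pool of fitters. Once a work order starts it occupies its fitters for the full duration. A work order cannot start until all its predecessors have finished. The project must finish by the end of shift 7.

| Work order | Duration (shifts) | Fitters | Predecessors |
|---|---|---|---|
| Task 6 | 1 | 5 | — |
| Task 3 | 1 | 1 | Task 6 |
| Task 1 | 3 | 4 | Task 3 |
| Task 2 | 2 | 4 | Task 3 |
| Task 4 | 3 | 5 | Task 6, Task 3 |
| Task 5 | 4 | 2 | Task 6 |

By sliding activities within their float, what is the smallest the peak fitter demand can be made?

11

Early-start (Task 6@1, Task 3@2, Task 1@3, Task 2@3, Task 4@3, Task 5@2) gives peak 15: s1:5  s2:3  s3:15  s4:15  s5:11  s6:0  s7:0.
Shift Task 4→5.
Schedule Task 6@1, Task 3@2, Task 1@3, Task 2@3, Task 4@5, Task 5@2: s1:5  s2:3  s3:10  s4:10  s5:11  s6:5  s7:5 — peak 11.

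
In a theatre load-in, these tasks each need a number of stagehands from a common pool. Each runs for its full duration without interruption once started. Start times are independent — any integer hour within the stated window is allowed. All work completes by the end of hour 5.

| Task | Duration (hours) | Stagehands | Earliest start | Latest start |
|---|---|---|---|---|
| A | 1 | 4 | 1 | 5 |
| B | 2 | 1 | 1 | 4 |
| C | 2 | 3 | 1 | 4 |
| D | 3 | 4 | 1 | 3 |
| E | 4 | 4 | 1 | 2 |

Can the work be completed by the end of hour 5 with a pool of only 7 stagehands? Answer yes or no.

Total stagehand-hours = 40; over 5 hours the average is 40/5 > 7, so some hour must exceed 7.

no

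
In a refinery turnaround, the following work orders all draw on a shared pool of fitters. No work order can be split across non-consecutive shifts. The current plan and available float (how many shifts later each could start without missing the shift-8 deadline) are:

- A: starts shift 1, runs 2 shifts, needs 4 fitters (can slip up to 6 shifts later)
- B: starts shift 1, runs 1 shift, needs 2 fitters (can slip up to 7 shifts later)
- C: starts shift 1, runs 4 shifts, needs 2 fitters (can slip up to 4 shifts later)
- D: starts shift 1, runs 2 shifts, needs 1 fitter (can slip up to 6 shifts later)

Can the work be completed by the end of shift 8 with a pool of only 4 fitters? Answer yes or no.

yes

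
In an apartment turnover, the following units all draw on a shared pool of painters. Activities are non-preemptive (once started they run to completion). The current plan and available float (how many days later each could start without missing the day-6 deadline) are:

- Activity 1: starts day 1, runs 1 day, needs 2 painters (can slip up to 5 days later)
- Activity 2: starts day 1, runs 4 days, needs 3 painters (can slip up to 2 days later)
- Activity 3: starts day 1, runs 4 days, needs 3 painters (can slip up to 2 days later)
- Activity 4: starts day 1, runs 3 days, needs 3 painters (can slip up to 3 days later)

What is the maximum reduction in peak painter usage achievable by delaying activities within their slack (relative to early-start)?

2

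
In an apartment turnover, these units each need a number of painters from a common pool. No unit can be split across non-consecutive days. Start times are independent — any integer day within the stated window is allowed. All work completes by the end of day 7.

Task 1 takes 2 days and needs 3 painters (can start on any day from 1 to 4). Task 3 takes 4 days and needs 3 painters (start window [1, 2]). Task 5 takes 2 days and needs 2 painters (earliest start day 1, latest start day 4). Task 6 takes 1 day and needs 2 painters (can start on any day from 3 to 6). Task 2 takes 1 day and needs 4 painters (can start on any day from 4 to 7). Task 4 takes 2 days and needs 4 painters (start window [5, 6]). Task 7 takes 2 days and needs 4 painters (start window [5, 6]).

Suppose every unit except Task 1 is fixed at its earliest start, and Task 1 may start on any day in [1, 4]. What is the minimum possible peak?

8

Task 1@1: d1:8  d2:8  d3:5  d4:7  d5:8  d6:8  d7:0 → peak 8
Task 1@2: d1:5  d2:8  d3:8  d4:7  d5:8  d6:8  d7:0 → peak 8
Task 1@3: d1:5  d2:5  d3:8  d4:10  d5:8  d6:8  d7:0 → peak 10
Task 1@4: d1:5  d2:5  d3:5  d4:10  d5:11  d6:8  d7:0 → peak 11
Best is Task 1@1, peak 8.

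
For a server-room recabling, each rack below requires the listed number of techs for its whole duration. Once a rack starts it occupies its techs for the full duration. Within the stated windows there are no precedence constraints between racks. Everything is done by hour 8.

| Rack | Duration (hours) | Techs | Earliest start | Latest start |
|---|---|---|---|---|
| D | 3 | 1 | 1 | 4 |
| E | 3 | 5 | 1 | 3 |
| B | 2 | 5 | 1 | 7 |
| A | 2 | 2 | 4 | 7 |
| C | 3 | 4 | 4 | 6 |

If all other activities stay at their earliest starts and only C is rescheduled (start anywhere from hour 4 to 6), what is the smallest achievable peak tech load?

11

C@4: h1:11  h2:11  h3:6  h4:6  h5:6  h6:4  h7:0  h8:0 → peak 11
C@5: h1:11  h2:11  h3:6  h4:2  h5:6  h6:4  h7:4  h8:0 → peak 11
C@6: h1:11  h2:11  h3:6  h4:2  h5:2  h6:4  h7:4  h8:4 → peak 11
Best is C@4, peak 11.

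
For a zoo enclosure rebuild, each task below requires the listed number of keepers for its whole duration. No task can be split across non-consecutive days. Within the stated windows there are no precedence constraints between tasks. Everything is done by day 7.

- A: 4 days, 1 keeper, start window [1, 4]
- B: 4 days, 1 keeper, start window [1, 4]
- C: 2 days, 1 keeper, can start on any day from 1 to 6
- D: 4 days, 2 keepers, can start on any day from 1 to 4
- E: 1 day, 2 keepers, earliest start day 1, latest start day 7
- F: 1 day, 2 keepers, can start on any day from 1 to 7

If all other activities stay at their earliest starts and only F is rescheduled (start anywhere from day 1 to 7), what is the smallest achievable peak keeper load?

7

F@1: d1:9  d2:5  d3:4  d4:4  d5:0  d6:0  d7:0 → peak 9
F@2: d1:7  d2:7  d3:4  d4:4  d5:0  d6:0  d7:0 → peak 7
F@3: d1:7  d2:5  d3:6  d4:4  d5:0  d6:0  d7:0 → peak 7
F@4: d1:7  d2:5  d3:4  d4:6  d5:0  d6:0  d7:0 → peak 7
F@5: d1:7  d2:5  d3:4  d4:4  d5:2  d6:0  d7:0 → peak 7
F@6: d1:7  d2:5  d3:4  d4:4  d5:0  d6:2  d7:0 → peak 7
F@7: d1:7  d2:5  d3:4  d4:4  d5:0  d6:0  d7:2 → peak 7
Best is F@2, peak 7.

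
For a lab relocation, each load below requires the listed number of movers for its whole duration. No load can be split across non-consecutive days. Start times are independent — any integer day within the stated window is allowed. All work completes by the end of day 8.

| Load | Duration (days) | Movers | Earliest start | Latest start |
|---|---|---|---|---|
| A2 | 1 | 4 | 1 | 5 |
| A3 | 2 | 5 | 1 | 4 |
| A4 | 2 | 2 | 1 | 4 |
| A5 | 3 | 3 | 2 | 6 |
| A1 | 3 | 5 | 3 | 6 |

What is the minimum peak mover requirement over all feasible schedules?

7

Early-start (A2@1, A3@1, A4@1, A5@2, A1@3) gives peak 11: d1:11  d2:10  d3:8  d4:8  d5:5  d6:0  d7:0  d8:0.
Shift A2→3, A5→3, A1→6.
Schedule A2@3, A3@1, A4@1, A5@3, A1@6: d1:7  d2:7  d3:7  d4:3  d5:3  d6:5  d7:5  d8:5 — peak 7.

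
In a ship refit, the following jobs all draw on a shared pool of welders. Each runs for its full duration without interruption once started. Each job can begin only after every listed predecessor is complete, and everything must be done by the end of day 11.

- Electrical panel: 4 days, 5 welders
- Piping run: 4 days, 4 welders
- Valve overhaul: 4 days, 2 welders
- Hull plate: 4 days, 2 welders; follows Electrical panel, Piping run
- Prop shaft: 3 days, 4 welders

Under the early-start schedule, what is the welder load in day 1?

At early start, day 1 has: Electrical panel, Piping run, Valve overhaul, Prop shaft.
Demand: 5 + 4 + 2 + 4 = 15.

15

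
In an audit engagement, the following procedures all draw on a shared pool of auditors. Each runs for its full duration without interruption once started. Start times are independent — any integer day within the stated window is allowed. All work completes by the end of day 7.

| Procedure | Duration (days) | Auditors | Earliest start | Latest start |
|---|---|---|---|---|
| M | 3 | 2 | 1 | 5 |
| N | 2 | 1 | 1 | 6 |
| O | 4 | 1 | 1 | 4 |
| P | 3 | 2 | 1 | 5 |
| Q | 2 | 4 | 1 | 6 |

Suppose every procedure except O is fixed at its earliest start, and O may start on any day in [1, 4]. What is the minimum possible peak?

9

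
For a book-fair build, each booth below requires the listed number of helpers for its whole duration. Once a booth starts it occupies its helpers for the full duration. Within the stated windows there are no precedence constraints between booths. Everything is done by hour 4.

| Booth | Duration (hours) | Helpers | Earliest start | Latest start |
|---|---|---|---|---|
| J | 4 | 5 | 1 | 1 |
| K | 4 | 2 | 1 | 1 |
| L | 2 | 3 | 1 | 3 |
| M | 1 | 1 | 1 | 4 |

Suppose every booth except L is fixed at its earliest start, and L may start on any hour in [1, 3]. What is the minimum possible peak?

10

L@1: h1:11  h2:10  h3:7  h4:7 → peak 11
L@2: h1:8  h2:10  h3:10  h4:7 → peak 10
L@3: h1:8  h2:7  h3:10  h4:10 → peak 10
Best is L@2, peak 10.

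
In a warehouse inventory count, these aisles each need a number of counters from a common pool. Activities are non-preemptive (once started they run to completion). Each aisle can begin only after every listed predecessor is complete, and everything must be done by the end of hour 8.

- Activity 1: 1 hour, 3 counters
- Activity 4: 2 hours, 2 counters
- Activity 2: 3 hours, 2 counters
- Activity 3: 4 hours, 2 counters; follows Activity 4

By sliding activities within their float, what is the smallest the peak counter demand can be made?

Early-start (Activity 1@1, Activity 4@1, Activity 2@1, Activity 3@3) gives peak 7: h1:7  h2:4  h3:4  h4:2  h5:2  h6:2  h7:0  h8:0.
Shift Activity 4→2, Activity 2→2, Activity 3→4.
Schedule Activity 1@1, Activity 4@2, Activity 2@2, Activity 3@4: h1:3  h2:4  h3:4  h4:4  h5:2  h6:2  h7:2  h8:0 — peak 4.

4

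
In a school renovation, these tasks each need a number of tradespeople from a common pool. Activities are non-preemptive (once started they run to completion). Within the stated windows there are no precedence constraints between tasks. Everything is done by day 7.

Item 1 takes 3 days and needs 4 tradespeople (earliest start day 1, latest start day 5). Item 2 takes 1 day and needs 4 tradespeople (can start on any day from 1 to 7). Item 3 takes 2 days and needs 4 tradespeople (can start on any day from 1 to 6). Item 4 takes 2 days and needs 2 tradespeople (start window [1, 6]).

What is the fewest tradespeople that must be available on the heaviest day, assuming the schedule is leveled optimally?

Early-start (Item 1@1, Item 2@1, Item 3@1, Item 4@1) gives peak 14: d1:14  d2:10  d3:4  d4:0  d5:0  d6:0  d7:0.
Shift Item 2→4, Item 3→5.
Schedule Item 1@1, Item 2@4, Item 3@5, Item 4@1: d1:6  d2:6  d3:4  d4:4  d5:4  d6:4  d7:0 — peak 6.

6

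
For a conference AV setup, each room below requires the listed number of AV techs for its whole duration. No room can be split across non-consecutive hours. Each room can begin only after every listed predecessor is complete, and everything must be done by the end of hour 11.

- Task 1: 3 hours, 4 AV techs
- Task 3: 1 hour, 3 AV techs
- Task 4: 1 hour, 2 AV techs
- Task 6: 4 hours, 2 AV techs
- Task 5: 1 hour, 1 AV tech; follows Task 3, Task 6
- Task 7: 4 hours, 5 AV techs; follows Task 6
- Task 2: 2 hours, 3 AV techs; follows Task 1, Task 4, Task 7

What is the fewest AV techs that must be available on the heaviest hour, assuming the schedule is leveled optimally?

6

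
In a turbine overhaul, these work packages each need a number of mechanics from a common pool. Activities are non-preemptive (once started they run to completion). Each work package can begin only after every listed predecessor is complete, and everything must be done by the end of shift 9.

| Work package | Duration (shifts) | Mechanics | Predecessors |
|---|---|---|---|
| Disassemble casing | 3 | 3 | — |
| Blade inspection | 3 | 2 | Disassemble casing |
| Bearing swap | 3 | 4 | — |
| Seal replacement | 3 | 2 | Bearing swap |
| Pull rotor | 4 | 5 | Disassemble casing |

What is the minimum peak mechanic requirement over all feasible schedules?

7

Early-start (Disassemble casing@1, Blade inspection@4, Bearing swap@1, Seal replacement@4, Pull rotor@4) gives peak 9: s1:7  s2:7  s3:7  s4:9  s5:9  s6:9  s7:5  s8:0  s9:0.
Shift Seal replacement→7.
Schedule Disassemble casing@1, Blade inspection@4, Bearing swap@1, Seal replacement@7, Pull rotor@4: s1:7  s2:7  s3:7  s4:7  s5:7  s6:7  s7:7  s8:2  s9:2 — peak 7.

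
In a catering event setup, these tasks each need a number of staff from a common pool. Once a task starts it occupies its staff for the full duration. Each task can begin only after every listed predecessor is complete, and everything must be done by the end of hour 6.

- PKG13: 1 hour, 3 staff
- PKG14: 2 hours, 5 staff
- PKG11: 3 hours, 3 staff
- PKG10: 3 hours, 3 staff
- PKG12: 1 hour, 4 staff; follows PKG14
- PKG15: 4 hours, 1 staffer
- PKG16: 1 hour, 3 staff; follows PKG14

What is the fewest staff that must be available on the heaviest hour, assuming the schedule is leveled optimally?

Early-start (PKG13@1, PKG14@1, PKG11@1, PKG10@1, PKG12@3, PKG15@1, PKG16@3) gives peak 15: h1:15  h2:12  h3:14  h4:1  h5:0  h6:0.
Shift PKG11→2, PKG10→3, PKG12→5, PKG15→3, PKG16→6.
Schedule PKG13@1, PKG14@1, PKG11@2, PKG10@3, PKG12@5, PKG15@3, PKG16@6: h1:8  h2:8  h3:7  h4:7  h5:8  h6:4 — peak 8.

8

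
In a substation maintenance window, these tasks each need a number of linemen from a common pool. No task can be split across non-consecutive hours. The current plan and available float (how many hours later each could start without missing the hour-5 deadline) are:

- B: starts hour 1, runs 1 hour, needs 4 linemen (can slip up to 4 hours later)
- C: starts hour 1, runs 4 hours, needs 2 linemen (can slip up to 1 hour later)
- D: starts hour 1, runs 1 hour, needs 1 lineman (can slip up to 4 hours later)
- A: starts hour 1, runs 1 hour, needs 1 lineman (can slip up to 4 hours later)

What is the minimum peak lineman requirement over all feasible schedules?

4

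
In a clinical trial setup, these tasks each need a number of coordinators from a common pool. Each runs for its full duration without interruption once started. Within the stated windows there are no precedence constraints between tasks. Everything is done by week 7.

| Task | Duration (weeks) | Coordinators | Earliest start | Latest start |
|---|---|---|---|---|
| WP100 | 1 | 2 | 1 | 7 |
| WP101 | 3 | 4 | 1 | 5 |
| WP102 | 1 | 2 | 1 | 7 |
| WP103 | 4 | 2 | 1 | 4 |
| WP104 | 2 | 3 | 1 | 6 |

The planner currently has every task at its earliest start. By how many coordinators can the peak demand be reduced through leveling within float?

Early-start peak: w1:13  w2:9  w3:6  w4:2  w5:0  w6:0  w7:0 ⇒ 13.
Leveled (WP100@1, WP101@5, WP102@2, WP103@1, WP104@3): w1:4  w2:4  w3:5  w4:5  w5:4  w6:4  w7:4 ⇒ 5.
Reduction 13 − 5 = 8.

8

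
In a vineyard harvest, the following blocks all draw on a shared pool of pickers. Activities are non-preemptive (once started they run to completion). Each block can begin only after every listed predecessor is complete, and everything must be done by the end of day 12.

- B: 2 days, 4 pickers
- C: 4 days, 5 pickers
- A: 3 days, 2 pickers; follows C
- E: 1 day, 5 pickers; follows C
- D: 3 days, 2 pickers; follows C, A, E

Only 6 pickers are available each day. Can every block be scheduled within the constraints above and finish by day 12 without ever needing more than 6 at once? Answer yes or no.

yes

Schedule B@5, C@1, A@5, E@8, D@9: d1:5  d2:5  d3:5  d4:5  d5:6  d6:6  d7:2  d8:5  d9:2  d10:2  d11:2  d12:0 — peak 6 ≤ 6.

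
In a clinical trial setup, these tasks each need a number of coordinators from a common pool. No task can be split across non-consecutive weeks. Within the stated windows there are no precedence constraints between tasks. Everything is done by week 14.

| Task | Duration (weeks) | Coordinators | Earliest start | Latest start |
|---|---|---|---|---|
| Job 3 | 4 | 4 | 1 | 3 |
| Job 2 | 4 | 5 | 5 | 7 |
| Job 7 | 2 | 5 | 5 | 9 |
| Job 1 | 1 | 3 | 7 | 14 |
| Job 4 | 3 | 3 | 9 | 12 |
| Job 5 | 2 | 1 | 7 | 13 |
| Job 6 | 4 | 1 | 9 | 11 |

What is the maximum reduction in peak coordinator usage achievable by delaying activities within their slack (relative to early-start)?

5

Early-start peak: w1:4  w2:4  w3:4  w4:4  w5:10  w6:10  w7:9  w8:6  w9:4  w10:4  w11:4  w12:1  w13:0  w14:0 ⇒ 10.
Leveled (Job 3@1, Job 2@5, Job 7@9, Job 1@11, Job 4@12, Job 5@11, Job 6@11): w1:4  w2:4  w3:4  w4:4  w5:5  w6:5  w7:5  w8:5  w9:5  w10:5  w11:5  w12:5  w13:4  w14:4 ⇒ 5.
Reduction 10 − 5 = 5.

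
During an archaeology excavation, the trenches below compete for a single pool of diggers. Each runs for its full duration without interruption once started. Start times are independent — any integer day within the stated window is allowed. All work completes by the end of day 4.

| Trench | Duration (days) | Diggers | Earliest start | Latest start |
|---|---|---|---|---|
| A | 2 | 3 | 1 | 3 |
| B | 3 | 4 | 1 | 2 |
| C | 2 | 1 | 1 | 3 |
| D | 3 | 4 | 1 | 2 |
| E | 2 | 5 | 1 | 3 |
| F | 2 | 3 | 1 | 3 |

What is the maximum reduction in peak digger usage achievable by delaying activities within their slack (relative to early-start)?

Early-start peak: d1:20  d2:20  d3:8  d4:0 ⇒ 20.
Leveled (A@1, B@1, C@3, D@1, E@3, F@1): d1:14  d2:14  d3:14  d4:6 ⇒ 14.
Reduction 20 − 14 = 6.

6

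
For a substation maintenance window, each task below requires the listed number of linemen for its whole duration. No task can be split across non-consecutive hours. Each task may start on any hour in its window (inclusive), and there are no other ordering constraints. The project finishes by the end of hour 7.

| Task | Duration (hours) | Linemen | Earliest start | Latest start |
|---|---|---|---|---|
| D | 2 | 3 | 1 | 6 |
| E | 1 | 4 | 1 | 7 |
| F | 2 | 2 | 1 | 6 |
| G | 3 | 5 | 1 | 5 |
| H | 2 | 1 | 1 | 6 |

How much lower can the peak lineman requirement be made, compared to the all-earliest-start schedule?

10

Early-start peak: h1:15  h2:11  h3:5  h4:0  h5:0  h6:0  h7:0 ⇒ 15.
Leveled (D@1, E@3, F@1, G@5, H@3): h1:5  h2:5  h3:5  h4:1  h5:5  h6:5  h7:5 ⇒ 5.
Reduction 15 − 5 = 10.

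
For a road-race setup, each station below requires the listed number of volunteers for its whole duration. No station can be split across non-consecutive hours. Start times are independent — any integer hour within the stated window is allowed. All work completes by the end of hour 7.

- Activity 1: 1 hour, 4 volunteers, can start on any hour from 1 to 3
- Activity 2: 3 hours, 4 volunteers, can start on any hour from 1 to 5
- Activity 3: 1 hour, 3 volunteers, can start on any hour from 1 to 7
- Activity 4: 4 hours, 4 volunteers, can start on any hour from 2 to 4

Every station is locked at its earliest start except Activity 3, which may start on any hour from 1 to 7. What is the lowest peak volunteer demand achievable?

8

Activity 3@1: h1:11  h2:8  h3:8  h4:4  h5:4  h6:0  h7:0 → peak 11
Activity 3@2: h1:8  h2:11  h3:8  h4:4  h5:4  h6:0  h7:0 → peak 11
Activity 3@3: h1:8  h2:8  h3:11  h4:4  h5:4  h6:0  h7:0 → peak 11
Activity 3@4: h1:8  h2:8  h3:8  h4:7  h5:4  h6:0  h7:0 → peak 8
Activity 3@5: h1:8  h2:8  h3:8  h4:4  h5:7  h6:0  h7:0 → peak 8
Activity 3@6: h1:8  h2:8  h3:8  h4:4  h5:4  h6:3  h7:0 → peak 8
Activity 3@7: h1:8  h2:8  h3:8  h4:4  h5:4  h6:0  h7:3 → peak 8
Best is Activity 3@4, peak 8.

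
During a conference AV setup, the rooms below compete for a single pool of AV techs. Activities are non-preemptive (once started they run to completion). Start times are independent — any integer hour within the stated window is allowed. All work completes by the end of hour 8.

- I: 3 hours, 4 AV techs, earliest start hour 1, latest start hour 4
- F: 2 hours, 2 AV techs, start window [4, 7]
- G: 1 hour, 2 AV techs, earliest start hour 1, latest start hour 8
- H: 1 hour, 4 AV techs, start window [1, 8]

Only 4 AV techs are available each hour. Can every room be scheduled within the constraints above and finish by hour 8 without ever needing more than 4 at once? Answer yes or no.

yes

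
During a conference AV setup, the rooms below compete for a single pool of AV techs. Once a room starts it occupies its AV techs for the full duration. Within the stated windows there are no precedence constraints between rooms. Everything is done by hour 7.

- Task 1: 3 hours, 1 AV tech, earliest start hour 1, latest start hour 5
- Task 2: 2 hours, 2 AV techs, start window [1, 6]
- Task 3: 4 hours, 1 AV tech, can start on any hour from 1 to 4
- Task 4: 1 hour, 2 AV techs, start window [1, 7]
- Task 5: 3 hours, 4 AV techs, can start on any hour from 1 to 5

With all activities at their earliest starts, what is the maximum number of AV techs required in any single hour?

10

Early-start schedule: Task 1@1, Task 2@1, Task 3@1, Task 4@1, Task 5@1.
Load per hour: hour 1: 10, hour 2: 8, hour 3: 6, hour 4: 1, hour 5: 0, hour 6: 0, hour 7: 0.
Peak is 10.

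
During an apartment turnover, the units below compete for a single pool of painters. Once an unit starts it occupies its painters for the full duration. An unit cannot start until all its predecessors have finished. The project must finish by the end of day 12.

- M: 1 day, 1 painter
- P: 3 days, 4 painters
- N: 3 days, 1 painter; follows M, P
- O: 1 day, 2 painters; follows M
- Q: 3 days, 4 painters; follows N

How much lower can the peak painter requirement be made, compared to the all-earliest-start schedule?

2

Early-start peak: d1:5  d2:6  d3:4  d4:1  d5:1  d6:1  d7:4  d8:4  d9:4  d10:0  d11:0  d12:0 ⇒ 6.
Leveled (M@1, P@2, N@5, O@5, Q@8): d1:1  d2:4  d3:4  d4:4  d5:3  d6:1  d7:1  d8:4  d9:4  d10:4  d11:0  d12:0 ⇒ 4.
Reduction 6 − 4 = 2.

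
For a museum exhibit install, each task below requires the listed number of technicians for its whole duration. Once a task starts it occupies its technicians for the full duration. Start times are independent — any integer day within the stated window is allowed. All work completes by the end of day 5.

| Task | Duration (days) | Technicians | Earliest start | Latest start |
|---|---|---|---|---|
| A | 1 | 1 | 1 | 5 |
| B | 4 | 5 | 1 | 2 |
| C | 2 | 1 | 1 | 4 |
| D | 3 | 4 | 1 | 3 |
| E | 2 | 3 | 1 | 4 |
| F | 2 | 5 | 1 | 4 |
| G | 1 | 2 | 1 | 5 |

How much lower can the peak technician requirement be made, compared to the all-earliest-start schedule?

Early-start peak: d1:21  d2:18  d3:9  d4:5  d5:0 ⇒ 21.
Leveled (A@1, B@1, C@1, D@3, E@3, F@1, G@5): d1:12  d2:11  d3:12  d4:12  d5:6 ⇒ 12.
Reduction 21 − 12 = 9.

9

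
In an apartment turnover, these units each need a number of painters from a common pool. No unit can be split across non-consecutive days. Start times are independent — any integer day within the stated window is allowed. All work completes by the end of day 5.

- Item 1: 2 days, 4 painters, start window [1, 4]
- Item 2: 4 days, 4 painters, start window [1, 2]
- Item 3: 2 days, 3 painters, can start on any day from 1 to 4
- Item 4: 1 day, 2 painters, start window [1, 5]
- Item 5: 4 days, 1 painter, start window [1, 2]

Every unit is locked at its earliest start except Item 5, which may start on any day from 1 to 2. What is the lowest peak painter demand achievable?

13

Item 5@1: d1:14  d2:12  d3:5  d4:5  d5:0 → peak 14
Item 5@2: d1:13  d2:12  d3:5  d4:5  d5:1 → peak 13
Best is Item 5@2, peak 13.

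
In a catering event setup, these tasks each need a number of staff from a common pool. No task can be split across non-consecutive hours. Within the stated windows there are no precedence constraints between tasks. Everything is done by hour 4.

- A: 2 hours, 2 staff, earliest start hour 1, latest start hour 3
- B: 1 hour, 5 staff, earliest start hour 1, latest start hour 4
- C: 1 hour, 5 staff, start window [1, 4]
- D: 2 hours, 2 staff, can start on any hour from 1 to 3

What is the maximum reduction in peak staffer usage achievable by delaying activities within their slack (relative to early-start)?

Early-start peak: h1:14  h2:4  h3:0  h4:0 ⇒ 14.
Leveled (A@1, B@3, C@4, D@1): h1:4  h2:4  h3:5  h4:5 ⇒ 5.
Reduction 14 − 5 = 9.

9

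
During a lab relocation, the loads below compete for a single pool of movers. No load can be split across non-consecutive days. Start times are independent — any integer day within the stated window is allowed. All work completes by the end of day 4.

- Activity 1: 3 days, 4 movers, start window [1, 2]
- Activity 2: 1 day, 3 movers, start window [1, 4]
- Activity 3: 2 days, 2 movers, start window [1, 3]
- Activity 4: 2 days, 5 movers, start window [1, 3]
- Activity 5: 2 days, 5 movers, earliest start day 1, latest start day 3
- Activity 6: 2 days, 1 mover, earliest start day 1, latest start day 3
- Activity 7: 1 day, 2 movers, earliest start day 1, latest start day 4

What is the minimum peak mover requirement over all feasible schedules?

Early-start (Activity 1@1, Activity 2@1, Activity 3@1, Activity 4@1, Activity 5@1, Activity 6@1, Activity 7@1) gives peak 22: d1:22  d2:17  d3:4  d4:0.
Shift Activity 2→4, Activity 5→3, Activity 6→3, Activity 7→4.
Schedule Activity 1@1, Activity 2@4, Activity 3@1, Activity 4@1, Activity 5@3, Activity 6@3, Activity 7@4: d1:11  d2:11  d3:10  d4:11 — peak 11.
Total mover-days = 43 over 4 days ⇒ peak ≥ ⌈43/4⌉ = 11, so 11 is optimal.

11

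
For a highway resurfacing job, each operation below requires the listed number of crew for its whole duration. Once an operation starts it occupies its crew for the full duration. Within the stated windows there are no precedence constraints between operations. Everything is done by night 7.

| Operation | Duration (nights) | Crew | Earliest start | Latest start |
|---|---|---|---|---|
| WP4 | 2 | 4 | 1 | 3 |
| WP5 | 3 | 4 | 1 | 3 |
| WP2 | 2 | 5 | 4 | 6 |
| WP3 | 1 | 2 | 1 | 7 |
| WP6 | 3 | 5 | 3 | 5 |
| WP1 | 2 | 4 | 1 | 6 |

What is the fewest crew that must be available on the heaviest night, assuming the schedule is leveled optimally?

Early-start (WP4@1, WP5@1, WP2@4, WP3@1, WP6@3, WP1@1) gives peak 14: n1:14  n2:12  n3:9  n4:10  n5:10  n6:0  n7:0.
Shift WP2→6, WP3→4, WP1→5.
Schedule WP4@1, WP5@1, WP2@6, WP3@4, WP6@3, WP1@5: n1:8  n2:8  n3:9  n4:7  n5:9  n6:9  n7:5 — peak 9.

9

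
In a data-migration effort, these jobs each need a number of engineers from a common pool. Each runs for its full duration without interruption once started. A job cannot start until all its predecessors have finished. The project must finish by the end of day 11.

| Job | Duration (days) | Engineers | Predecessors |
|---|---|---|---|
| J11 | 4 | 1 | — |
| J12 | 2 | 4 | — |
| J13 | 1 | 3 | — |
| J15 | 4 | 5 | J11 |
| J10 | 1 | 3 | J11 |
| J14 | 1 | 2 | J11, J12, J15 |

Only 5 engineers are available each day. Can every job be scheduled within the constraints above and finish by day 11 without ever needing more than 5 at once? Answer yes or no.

Schedule J11@1, J12@1, J13@3, J15@5, J10@9, J14@9: d1:5  d2:5  d3:4  d4:1  d5:5  d6:5  d7:5  d8:5  d9:5  d10:0  d11:0 — peak 5 ≤ 5.

yes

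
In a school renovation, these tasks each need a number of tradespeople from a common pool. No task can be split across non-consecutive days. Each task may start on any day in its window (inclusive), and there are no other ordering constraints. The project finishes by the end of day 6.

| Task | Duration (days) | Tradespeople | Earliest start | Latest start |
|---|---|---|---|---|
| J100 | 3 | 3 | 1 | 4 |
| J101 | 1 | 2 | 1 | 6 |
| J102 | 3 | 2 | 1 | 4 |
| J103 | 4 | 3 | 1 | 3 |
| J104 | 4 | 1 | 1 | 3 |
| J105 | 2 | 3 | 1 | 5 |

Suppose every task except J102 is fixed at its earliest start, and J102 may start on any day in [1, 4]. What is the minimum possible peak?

J102@1: d1:14  d2:12  d3:9  d4:4  d5:0  d6:0 → peak 14
J102@2: d1:12  d2:12  d3:9  d4:6  d5:0  d6:0 → peak 12
J102@3: d1:12  d2:10  d3:9  d4:6  d5:2  d6:0 → peak 12
J102@4: d1:12  d2:10  d3:7  d4:6  d5:2  d6:2 → peak 12
Best is J102@2, peak 12.

12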